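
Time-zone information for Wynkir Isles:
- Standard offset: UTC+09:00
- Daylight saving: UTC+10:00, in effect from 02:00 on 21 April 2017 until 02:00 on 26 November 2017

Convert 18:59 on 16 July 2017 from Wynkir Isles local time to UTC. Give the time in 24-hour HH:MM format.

08:59

16 July 2017 lies within the daylight-saving period (21 April – 26 November), so Wynkir Isles is on daylight time, UTC+10:00.
18:59 local − 10h = 08:59 UTC.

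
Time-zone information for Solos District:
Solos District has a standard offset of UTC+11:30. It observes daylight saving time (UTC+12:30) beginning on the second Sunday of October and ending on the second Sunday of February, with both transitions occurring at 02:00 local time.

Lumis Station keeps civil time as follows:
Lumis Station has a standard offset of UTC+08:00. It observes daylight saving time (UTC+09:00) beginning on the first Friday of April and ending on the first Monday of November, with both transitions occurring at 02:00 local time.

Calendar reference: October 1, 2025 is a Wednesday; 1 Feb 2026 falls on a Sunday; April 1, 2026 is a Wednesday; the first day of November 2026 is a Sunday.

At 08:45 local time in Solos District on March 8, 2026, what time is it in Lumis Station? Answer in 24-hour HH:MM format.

05:15

1 October 2025 is a Wednesday, so the first Sunday is October 5 and the second is October 12.
1 February 2026 is a Sunday, so the first Sunday is February 1 and the second is February 8.
March 8, 2026 is outside the daylight-saving period (12 October 2025 – 8 February 2026), so Solos District is on standard time, UTC+11:30.
08:45 Solos District − 11h30m = 21:15 UTC (rolling into the previous day, 7 March 2026).
1 April 2026 is a Wednesday, so the first Friday is April 3.
1 November 2026 is a Sunday, so the first Monday is November 2.
At the standard offset (UTC+08:00), 21:15 UTC + 8h = 05:15 Lumis Station standard time (rolling into the next day, 8 March 2026).
Daylight saving runs 3 April – 2 November; the standard-time date in Lumis Station, March 8, 2026, is outside that window, so Lumis Station is on standard time at UTC+08:00.
21:15 UTC + 8h = 05:15 Lumis Station (rolling into the next day, 8 March 2026).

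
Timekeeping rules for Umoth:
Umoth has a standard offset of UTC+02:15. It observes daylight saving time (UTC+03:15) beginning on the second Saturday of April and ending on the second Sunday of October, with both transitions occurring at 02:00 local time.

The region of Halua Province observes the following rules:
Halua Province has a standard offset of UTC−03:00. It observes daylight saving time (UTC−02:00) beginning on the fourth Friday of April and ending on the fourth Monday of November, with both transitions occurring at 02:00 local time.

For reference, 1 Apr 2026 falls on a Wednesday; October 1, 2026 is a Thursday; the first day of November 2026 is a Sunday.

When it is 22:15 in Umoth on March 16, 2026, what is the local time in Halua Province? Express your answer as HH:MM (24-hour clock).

1 April 2026 is a Wednesday, so the first Saturday is April 4 and the second is April 11.
1 October 2026 is a Thursday, so the first Sunday is October 4 and the second is October 11.
March 16, 2026 is outside the daylight-saving period (11 April – 11 October), so Umoth is on standard time, UTC+02:15.
22:15 Umoth − 2h15m = 20:00 UTC.
1 April 2026 is a Wednesday, so the first Friday is April 3 and the fourth is April 24.
1 November 2026 is a Sunday, so the first Monday is November 2 and the fourth is November 23.
At the standard offset (UTC−03:00), 20:00 UTC − 3h = 17:00 Halua Province standard time.
Daylight saving runs 24 April – 23 November; the standard-time date in Halua Province, March 16, 2026, is outside that window, so Halua Province is on standard time at UTC−03:00.
20:00 UTC − 3h = 17:00 Halua Province.

17:00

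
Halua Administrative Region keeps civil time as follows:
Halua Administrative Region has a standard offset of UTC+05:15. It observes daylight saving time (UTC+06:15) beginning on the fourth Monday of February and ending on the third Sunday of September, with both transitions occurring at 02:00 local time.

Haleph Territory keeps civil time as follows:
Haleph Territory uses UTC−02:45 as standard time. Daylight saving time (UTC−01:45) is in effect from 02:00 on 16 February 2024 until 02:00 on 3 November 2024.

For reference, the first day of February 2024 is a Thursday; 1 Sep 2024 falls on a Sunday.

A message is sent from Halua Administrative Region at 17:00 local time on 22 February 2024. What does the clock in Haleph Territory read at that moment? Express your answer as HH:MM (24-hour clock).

10:00

1 February 2024 is a Thursday, so the first Monday is February 5 and the fourth is February 26.
1 September 2024 is a Sunday, so the first Sunday is September 1 and the third is September 15.
22 February 2024 does not fall between 26 February and 15 September, so daylight saving is not in effect and Halua Administrative Region is at UTC+05:15.
17:00 Halua Administrative Region − 5h15m = 11:45 UTC.
At the standard offset (UTC−02:45), 11:45 UTC − 2h45m = 09:00 Haleph Territory standard time.
The standard-time date in Haleph Territory, 22 February 2024, falls between 16 February and 3 November, so daylight saving is in effect and Haleph Territory is at UTC−01:45.
11:45 UTC − 1h45m = 10:00 Haleph Territory.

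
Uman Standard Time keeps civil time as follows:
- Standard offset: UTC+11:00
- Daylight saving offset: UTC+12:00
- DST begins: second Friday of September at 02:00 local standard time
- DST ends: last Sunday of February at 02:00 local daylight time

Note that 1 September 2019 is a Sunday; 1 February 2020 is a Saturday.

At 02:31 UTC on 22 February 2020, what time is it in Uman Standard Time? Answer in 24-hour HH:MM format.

1 September 2019 is a Sunday, so the first Friday is September 6 and the second is September 13.
1 February 2020 is a Saturday, so Sundays fall on 2, 9, 16, 23; the last is February 23.
At the standard offset (UTC+11:00), 02:31 UTC + 11h = 13:31 Uman Standard Time standard time.
The standard-time date in Uman Standard Time, 22 February 2020, lies within the daylight-saving period (13 September 2019 – 23 February 2020), so Uman Standard Time is on daylight time, UTC+12:00.
02:31 UTC + 12h = 14:31 local.

14:31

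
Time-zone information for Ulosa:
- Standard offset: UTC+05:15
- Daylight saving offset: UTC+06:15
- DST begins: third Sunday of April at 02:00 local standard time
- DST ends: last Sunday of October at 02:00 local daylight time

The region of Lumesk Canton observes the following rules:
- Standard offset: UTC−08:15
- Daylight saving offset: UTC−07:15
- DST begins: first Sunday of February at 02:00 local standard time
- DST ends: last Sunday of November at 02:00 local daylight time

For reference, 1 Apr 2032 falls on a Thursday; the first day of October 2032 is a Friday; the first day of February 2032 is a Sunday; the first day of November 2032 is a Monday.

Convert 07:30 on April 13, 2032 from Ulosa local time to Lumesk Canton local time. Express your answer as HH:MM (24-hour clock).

1 April 2032 is a Thursday, so the first Sunday is April 4 and the third is April 18.
1 October 2032 is a Friday, so Sundays fall on 3, 10, 17, 24, 31; the last is October 31.
April 13, 2032 is outside the daylight-saving period (18 April – 31 October), so Ulosa is on standard time, UTC+05:15.
07:30 Ulosa − 5h15m = 02:15 UTC.
1 February 2032 is a Sunday, so the first Sunday is February 1.
1 November 2032 is a Monday, so Sundays fall on 7, 14, 21, 28; the last is November 28.
At the standard offset (UTC−08:15), 02:15 UTC − 8h15m = 18:00 Lumesk Canton standard time (rolling into the previous day, 12 April 2032).
The standard-time date in Lumesk Canton, April 12, 2032, lies within the daylight-saving period (1 February – 28 November), so Lumesk Canton is on daylight time, UTC−07:15.
02:15 UTC − 7h15m = 19:00 Lumesk Canton (rolling into the previous day, 12 April 2032).

19:00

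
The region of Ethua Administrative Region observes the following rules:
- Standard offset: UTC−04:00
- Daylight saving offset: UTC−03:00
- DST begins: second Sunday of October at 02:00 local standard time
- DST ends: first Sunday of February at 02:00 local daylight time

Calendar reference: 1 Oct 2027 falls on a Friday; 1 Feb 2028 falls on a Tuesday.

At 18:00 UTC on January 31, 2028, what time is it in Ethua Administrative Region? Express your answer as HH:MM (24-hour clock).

15:00

1 October 2027 is a Friday, so the first Sunday is October 3 and the second is October 10.
1 February 2028 is a Tuesday, so the first Sunday is February 6.
At the standard offset (UTC−04:00), 18:00 UTC − 4h = 14:00 Ethua Administrative Region standard time.
The standard-time date in Ethua Administrative Region, January 31, 2028, lies within the daylight-saving period (10 October 2027 – 6 February 2028), so Ethua Administrative Region is on daylight time, UTC−03:00.
18:00 UTC − 3h = 15:00 local.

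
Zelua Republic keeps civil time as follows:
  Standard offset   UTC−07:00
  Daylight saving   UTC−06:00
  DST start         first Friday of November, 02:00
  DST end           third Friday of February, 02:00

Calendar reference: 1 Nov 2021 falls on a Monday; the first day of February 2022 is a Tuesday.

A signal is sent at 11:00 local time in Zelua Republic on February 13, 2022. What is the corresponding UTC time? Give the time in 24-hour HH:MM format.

1 November 2021 is a Monday, so the first Friday is November 5.
1 February 2022 is a Tuesday, so the first Friday is February 4 and the third is February 18.
February 13, 2022 falls between 5 November 2021 and 18 February 2022, so daylight saving is in effect and Zelua Republic is at UTC−06:00.
11:00 local + 6h = 17:00 UTC.

17:00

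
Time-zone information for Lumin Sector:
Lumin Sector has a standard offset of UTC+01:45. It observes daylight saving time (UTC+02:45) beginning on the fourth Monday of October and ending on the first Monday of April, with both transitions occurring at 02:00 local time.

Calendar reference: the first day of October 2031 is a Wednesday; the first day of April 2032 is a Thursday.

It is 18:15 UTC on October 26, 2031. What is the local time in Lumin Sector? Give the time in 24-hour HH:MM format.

20:00

1 October 2031 is a Wednesday, so the first Monday is October 6 and the fourth is October 27.
1 April 2032 is a Thursday, so the first Monday is April 5.
At the standard offset (UTC+01:45), 18:15 UTC + 1h45m = 20:00 Lumin Sector standard time.
The standard-time date in Lumin Sector, October 26, 2031, is outside the daylight-saving period (27 October 2031 – 5 April 2032), so Lumin Sector is on standard time, UTC+01:45.
18:15 UTC + 1h45m = 20:00 local.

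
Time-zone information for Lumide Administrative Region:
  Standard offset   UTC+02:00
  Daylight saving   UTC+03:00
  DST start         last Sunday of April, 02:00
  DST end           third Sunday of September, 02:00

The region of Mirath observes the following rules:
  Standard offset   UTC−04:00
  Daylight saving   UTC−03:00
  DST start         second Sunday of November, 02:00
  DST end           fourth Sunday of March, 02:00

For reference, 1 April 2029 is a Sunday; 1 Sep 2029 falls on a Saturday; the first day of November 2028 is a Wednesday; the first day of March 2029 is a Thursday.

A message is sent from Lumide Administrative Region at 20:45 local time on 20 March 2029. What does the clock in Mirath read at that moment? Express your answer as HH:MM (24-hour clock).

1 April 2029 is a Sunday, so Sundays fall on 1, 8, 15, 22, 29; the last is April 29.
1 September 2029 is a Saturday, so the first Sunday is September 2 and the third is September 16.
20 March 2029 does not fall between 29 April and 16 September, so daylight saving is not in effect and Lumide Administrative Region is at UTC+02:00.
20:45 Lumide Administrative Region − 2h = 18:45 UTC.
1 November 2028 is a Wednesday, so the first Sunday is November 5 and the second is November 12.
1 March 2029 is a Thursday, so the first Sunday is March 4 and the fourth is March 25.
At the standard offset (UTC−04:00), 18:45 UTC − 4h = 14:45 Mirath standard time.
Daylight saving runs 12 November 2028 – 25 March 2029; the standard-time date in Mirath, 20 March 2029, is inside that window, so Mirath is at UTC−03:00.
18:45 UTC − 3h = 15:45 Mirath.

15:45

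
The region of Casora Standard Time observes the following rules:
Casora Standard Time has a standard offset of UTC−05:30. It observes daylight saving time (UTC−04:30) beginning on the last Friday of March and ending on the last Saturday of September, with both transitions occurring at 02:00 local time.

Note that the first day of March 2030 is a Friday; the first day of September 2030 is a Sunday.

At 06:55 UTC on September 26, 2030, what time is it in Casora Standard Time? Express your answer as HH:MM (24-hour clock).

1 March 2030 is a Friday, so Fridays fall on 1, 8, 15, 22, 29; the last is March 29.
1 September 2030 is a Sunday, so Saturdays fall on 7, 14, 21, 28; the last is September 28.
At the standard offset (UTC−05:30), 06:55 UTC − 5h30m = 01:25 Casora Standard Time standard time.
Daylight saving runs 29 March – 28 September; the standard-time date in Casora Standard Time, September 26, 2030, is inside that window, so Casora Standard Time is at UTC−04:30.
06:55 UTC − 4h30m = 02:25 local.

02:25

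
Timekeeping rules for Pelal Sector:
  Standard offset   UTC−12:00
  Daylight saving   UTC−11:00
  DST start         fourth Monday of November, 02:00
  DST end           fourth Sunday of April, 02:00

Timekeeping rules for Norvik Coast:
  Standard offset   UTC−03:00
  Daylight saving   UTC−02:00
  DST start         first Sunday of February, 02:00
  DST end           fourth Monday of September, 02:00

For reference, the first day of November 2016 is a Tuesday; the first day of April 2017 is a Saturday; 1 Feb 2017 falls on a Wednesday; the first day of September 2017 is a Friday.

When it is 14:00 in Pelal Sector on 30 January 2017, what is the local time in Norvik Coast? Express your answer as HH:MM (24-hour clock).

22:00

1 November 2016 is a Tuesday, so the first Monday is November 7 and the fourth is November 28.
1 April 2017 is a Saturday, so the first Sunday is April 2 and the fourth is April 23.
Daylight saving runs 28 November 2016 – 23 April 2017; 30 January 2017 is inside that window, so Pelal Sector is at UTC−11:00.
14:00 Pelal Sector + 11h = 01:00 UTC (rolling into the next day, 31 January 2017).
1 February 2017 is a Wednesday, so the first Sunday is February 5.
1 September 2017 is a Friday, so the first Monday is September 4 and the fourth is September 25.
At the standard offset (UTC−03:00), 01:00 UTC − 3h = 22:00 Norvik Coast standard time (rolling into the previous day, 30 January 2017).
Daylight saving runs 5 February – 25 September; the standard-time date in Norvik Coast, 30 January 2017, is outside that window, so Norvik Coast is on standard time at UTC−03:00.
01:00 UTC − 3h = 22:00 Norvik Coast (rolling into the previous day, 30 January 2017).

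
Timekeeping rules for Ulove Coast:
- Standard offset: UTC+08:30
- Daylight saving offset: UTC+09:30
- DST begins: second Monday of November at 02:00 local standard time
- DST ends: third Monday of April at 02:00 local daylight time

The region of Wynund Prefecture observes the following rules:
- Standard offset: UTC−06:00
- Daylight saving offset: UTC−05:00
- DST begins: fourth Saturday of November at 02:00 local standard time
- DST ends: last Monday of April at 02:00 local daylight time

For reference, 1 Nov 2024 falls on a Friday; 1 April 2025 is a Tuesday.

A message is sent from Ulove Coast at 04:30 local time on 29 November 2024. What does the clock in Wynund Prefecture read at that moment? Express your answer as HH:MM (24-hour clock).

1 November 2024 is a Friday, so the first Monday is November 4 and the second is November 11.
1 April 2025 is a Tuesday, so the first Monday is April 7 and the third is April 21.
29 November 2024 lies within the daylight-saving period (11 November 2024 – 21 April 2025), so Ulove Coast is on daylight time, UTC+09:30.
04:30 Ulove Coast − 9h30m = 19:00 UTC (rolling into the previous day, 28 November 2024).
1 November 2024 is a Friday, so the first Saturday is November 2 and the fourth is November 23.
1 April 2025 is a Tuesday, so Mondays fall on 7, 14, 21, 28; the last is April 28.
At the standard offset (UTC−06:00), 19:00 UTC − 6h = 13:00 Wynund Prefecture standard time.
The standard-time date in Wynund Prefecture, 28 November 2024, lies within the daylight-saving period (23 November 2024 – 28 April 2025), so Wynund Prefecture is on daylight time, UTC−05:00.
19:00 UTC − 5h = 14:00 Wynund Prefecture.

14:00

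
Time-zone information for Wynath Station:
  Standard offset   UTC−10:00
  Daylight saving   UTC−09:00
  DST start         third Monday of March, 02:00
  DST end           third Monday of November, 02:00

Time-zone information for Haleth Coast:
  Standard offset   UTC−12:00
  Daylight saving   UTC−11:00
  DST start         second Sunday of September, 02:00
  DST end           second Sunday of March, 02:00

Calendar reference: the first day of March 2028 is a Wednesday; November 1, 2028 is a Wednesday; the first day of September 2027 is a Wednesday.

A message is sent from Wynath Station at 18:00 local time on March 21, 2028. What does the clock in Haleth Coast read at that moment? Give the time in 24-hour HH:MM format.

15:00

1 March 2028 is a Wednesday, so the first Monday is March 6 and the third is March 20.
1 November 2028 is a Wednesday, so the first Monday is November 6 and the third is November 20.
March 21, 2028 falls between 20 March and 20 November, so daylight saving is in effect and Wynath Station is at UTC−09:00.
18:00 Wynath Station + 9h = 03:00 UTC (rolling into the next day, 22 March 2028).
1 September 2027 is a Wednesday, so the first Sunday is September 5 and the second is September 12.
1 March 2028 is a Wednesday, so the first Sunday is March 5 and the second is March 12.
At the standard offset (UTC−12:00), 03:00 UTC − 12h = 15:00 Haleth Coast standard time (rolling into the previous day, 21 March 2028).
Daylight saving runs 12 September 2027 – 12 March 2028; the standard-time date in Haleth Coast, March 21, 2028, is outside that window, so Haleth Coast is on standard time at UTC−12:00.
03:00 UTC − 12h = 15:00 Haleth Coast (rolling into the previous day, 21 March 2028).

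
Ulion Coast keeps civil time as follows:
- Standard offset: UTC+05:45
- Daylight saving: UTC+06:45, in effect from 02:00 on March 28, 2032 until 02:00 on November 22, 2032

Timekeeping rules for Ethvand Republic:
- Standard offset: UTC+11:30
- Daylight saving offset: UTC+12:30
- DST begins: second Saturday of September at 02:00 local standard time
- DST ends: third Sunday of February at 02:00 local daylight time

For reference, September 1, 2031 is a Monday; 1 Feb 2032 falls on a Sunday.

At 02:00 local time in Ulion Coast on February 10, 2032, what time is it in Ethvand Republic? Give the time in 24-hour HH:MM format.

08:45

February 10, 2032 is outside the daylight-saving period (28 March – 22 November), so Ulion Coast is on standard time, UTC+05:45.
02:00 Ulion Coast − 5h45m = 20:15 UTC (rolling into the previous day, 9 February 2032).
1 September 2031 is a Monday, so the first Saturday is September 6 and the second is September 13.
1 February 2032 is a Sunday, so the first Sunday is February 1 and the third is February 15.
At the standard offset (UTC+11:30), 20:15 UTC + 11h30m = 07:45 Ethvand Republic standard time (rolling into the next day, 10 February 2032).
The standard-time date in Ethvand Republic, February 10, 2032, lies within the daylight-saving period (13 September 2031 – 15 February 2032), so Ethvand Republic is on daylight time, UTC+12:30.
20:15 UTC + 12h30m = 08:45 Ethvand Republic (rolling into the next day, 10 February 2032).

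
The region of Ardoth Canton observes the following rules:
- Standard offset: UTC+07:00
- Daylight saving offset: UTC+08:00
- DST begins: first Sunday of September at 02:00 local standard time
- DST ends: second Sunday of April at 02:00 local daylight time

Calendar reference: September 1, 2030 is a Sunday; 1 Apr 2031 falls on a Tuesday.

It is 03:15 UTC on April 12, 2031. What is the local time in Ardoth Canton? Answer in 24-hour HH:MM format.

11:15

1 September 2030 is a Sunday, so the first Sunday is September 1.
1 April 2031 is a Tuesday, so the first Sunday is April 6 and the second is April 13.
At the standard offset (UTC+07:00), 03:15 UTC + 7h = 10:15 Ardoth Canton standard time.
The standard-time date in Ardoth Canton, April 12, 2031, falls between 1 September 2030 and 13 April 2031, so daylight saving is in effect and Ardoth Canton is at UTC+08:00.
03:15 UTC + 8h = 11:15 local.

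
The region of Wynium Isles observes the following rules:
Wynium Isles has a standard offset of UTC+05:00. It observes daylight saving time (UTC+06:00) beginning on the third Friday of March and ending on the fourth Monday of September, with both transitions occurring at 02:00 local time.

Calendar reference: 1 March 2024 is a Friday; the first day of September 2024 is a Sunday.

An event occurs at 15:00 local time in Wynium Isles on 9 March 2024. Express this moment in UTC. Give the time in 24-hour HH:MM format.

10:00

1 March 2024 is a Friday, so the first Friday is March 1 and the third is March 15.
1 September 2024 is a Sunday, so the first Monday is September 2 and the fourth is September 23.
Daylight saving runs 15 March – 23 September; 9 March 2024 is outside that window, so Wynium Isles is on standard time at UTC+05:00.
15:00 local − 5h = 10:00 UTC.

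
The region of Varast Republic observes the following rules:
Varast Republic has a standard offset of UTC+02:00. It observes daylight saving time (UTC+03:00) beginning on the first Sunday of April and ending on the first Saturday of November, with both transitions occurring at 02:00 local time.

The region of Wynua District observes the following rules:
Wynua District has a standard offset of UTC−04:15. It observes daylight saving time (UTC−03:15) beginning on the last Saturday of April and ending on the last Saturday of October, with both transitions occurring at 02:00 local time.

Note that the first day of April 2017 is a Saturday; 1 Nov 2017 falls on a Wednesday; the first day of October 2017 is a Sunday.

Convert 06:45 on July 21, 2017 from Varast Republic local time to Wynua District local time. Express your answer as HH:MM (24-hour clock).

1 April 2017 is a Saturday, so the first Sunday is April 2.
1 November 2017 is a Wednesday, so the first Saturday is November 4.
July 21, 2017 falls between 2 April and 4 November, so daylight saving is in effect and Varast Republic is at UTC+03:00.
06:45 Varast Republic − 3h = 03:45 UTC.
1 April 2017 is a Saturday, so Saturdays fall on 1, 8, 15, 22, 29; the last is April 29.
1 October 2017 is a Sunday, so Saturdays fall on 7, 14, 21, 28; the last is October 28.
At the standard offset (UTC−04:15), 03:45 UTC − 4h15m = 23:30 Wynua District standard time (rolling into the previous day, 20 July 2017).
The standard-time date in Wynua District, July 20, 2017, falls between 29 April and 28 October, so daylight saving is in effect and Wynua District is at UTC−03:15.
03:45 UTC − 3h15m = 00:30 Wynua District.

00:30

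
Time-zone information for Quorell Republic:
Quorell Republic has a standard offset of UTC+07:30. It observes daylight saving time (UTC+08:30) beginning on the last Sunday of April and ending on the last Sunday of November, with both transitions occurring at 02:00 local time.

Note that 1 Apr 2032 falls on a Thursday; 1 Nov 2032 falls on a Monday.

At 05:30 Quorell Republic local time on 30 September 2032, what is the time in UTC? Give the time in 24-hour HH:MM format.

1 April 2032 is a Thursday, so Sundays fall on 4, 11, 18, 25; the last is April 25.
1 November 2032 is a Monday, so Sundays fall on 7, 14, 21, 28; the last is November 28.
30 September 2032 falls between 25 April and 28 November, so daylight saving is in effect and Quorell Republic is at UTC+08:30.
05:30 local − 8h30m = 21:00 UTC (rolling into the previous day, 29 September 2032).

21:00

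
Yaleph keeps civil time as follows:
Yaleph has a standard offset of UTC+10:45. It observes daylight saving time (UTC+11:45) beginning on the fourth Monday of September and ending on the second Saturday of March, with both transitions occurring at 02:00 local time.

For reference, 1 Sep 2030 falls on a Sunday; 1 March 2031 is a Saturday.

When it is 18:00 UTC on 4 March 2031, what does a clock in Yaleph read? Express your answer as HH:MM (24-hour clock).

05:45

1 September 2030 is a Sunday, so the first Monday is September 2 and the fourth is September 23.
1 March 2031 is a Saturday, so the first Saturday is March 1 and the second is March 8.
At the standard offset (UTC+10:45), 18:00 UTC + 10h45m = 04:45 Yaleph standard time (rolling into the next day, 5 March 2031).
The standard-time date in Yaleph, 5 March 2031, lies within the daylight-saving period (23 September 2030 – 8 March 2031), so Yaleph is on daylight time, UTC+11:45.
18:00 UTC + 11h45m = 05:45 local (rolling into the next day, 5 March 2031).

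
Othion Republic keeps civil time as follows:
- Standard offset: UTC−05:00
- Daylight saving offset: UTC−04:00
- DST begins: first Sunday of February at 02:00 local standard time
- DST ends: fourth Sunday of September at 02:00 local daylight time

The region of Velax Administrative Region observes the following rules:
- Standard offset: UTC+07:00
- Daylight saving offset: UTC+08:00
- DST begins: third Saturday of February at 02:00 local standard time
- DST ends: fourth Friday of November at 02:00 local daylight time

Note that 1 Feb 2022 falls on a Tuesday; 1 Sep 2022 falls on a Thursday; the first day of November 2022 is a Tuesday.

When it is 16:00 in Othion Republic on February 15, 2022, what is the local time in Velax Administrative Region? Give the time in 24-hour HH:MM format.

03:00

1 February 2022 is a Tuesday, so the first Sunday is February 6.
1 September 2022 is a Thursday, so the first Sunday is September 4 and the fourth is September 25.
February 15, 2022 falls between 6 February and 25 September, so daylight saving is in effect and Othion Republic is at UTC−04:00.
16:00 Othion Republic + 4h = 20:00 UTC.
1 February 2022 is a Tuesday, so the first Saturday is February 5 and the third is February 19.
1 November 2022 is a Tuesday, so the first Friday is November 4 and the fourth is November 25.
At the standard offset (UTC+07:00), 20:00 UTC + 7h = 03:00 Velax Administrative Region standard time (rolling into the next day, 16 February 2022).
The standard-time date in Velax Administrative Region, February 16, 2022, does not fall between 19 February and 25 November, so daylight saving is not in effect and Velax Administrative Region is at UTC+07:00.
20:00 UTC + 7h = 03:00 Velax Administrative Region (rolling into the next day, 16 February 2022).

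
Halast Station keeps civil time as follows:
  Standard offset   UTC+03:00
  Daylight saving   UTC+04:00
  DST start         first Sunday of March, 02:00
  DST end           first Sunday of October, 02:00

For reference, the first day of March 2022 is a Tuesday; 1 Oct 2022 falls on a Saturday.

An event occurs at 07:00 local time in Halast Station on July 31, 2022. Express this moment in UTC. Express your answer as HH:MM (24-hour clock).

03:00

1 March 2022 is a Tuesday, so the first Sunday is March 6.
1 October 2022 is a Saturday, so the first Sunday is October 2.
July 31, 2022 lies within the daylight-saving period (6 March – 2 October), so Halast Station is on daylight time, UTC+04:00.
07:00 local − 4h = 03:00 UTC.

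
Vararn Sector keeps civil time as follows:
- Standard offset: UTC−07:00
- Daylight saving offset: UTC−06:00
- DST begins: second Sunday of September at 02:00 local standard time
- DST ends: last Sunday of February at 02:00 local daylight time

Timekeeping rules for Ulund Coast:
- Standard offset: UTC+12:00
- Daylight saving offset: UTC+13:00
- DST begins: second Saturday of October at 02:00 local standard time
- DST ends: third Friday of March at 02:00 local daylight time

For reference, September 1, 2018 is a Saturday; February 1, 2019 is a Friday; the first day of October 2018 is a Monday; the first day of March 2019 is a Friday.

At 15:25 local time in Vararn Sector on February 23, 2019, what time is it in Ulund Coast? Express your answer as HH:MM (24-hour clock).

1 September 2018 is a Saturday, so the first Sunday is September 2 and the second is September 9.
1 February 2019 is a Friday, so Sundays fall on 3, 10, 17, 24; the last is February 24.
February 23, 2019 lies within the daylight-saving period (9 September 2018 – 24 February 2019), so Vararn Sector is on daylight time, UTC−06:00.
15:25 Vararn Sector + 6h = 21:25 UTC.
1 October 2018 is a Monday, so the first Saturday is October 6 and the second is October 13.
1 March 2019 is a Friday, so the first Friday is March 1 and the third is March 15.
At the standard offset (UTC+12:00), 21:25 UTC + 12h = 09:25 Ulund Coast standard time (rolling into the next day, 24 February 2019).
The standard-time date in Ulund Coast, February 24, 2019, falls between 13 October 2018 and 15 March 2019, so daylight saving is in effect and Ulund Coast is at UTC+13:00.
21:25 UTC + 13h = 10:25 Ulund Coast (rolling into the next day, 24 February 2019).

10:25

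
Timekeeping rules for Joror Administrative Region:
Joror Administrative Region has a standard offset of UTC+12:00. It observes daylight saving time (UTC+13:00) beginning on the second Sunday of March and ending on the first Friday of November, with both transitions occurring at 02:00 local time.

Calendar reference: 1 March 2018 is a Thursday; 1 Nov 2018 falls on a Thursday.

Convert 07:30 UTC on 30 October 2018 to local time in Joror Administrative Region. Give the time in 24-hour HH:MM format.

20:30

1 March 2018 is a Thursday, so the first Sunday is March 4 and the second is March 11.
1 November 2018 is a Thursday, so the first Friday is November 2.
At the standard offset (UTC+12:00), 07:30 UTC + 12h = 19:30 Joror Administrative Region standard time.
The standard-time date in Joror Administrative Region, 30 October 2018, falls between 11 March and 2 November, so daylight saving is in effect and Joror Administrative Region is at UTC+13:00.
07:30 UTC + 13h = 20:30 local.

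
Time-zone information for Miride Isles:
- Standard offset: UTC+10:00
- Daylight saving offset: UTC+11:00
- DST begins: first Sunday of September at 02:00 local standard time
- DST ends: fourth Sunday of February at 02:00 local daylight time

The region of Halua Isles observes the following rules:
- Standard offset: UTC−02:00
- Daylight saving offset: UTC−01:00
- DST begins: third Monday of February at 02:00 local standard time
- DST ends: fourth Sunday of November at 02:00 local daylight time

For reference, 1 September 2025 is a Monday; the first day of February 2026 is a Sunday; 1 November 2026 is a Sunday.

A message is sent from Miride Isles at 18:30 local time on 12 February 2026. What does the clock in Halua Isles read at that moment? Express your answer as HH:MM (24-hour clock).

1 September 2025 is a Monday, so the first Sunday is September 7.
1 February 2026 is a Sunday, so the first Sunday is February 1 and the fourth is February 22.
12 February 2026 falls between 7 September 2025 and 22 February 2026, so daylight saving is in effect and Miride Isles is at UTC+11:00.
18:30 Miride Isles − 11h = 07:30 UTC.
1 February 2026 is a Sunday, so the first Monday is February 2 and the third is February 16.
1 November 2026 is a Sunday, so the first Sunday is November 1 and the fourth is November 22.
At the standard offset (UTC−02:00), 07:30 UTC − 2h = 05:30 Halua Isles standard time.
The standard-time date in Halua Isles, 12 February 2026, does not fall between 16 February and 22 November, so daylight saving is not in effect and Halua Isles is at UTC−02:00.
07:30 UTC − 2h = 05:30 Halua Isles.

05:30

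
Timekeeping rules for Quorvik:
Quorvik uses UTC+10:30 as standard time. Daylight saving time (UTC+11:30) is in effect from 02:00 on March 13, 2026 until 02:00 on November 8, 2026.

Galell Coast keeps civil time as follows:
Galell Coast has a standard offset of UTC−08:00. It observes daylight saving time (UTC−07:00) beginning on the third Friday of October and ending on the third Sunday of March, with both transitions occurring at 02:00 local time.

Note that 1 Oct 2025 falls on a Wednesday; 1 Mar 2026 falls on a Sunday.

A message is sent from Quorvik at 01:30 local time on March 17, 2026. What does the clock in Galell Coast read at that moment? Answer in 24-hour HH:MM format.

Daylight saving runs 13 March – 8 November; March 17, 2026 is inside that window, so Quorvik is at UTC+11:30.
01:30 Quorvik − 11h30m = 14:00 UTC (rolling into the previous day, 16 March 2026).
1 October 2025 is a Wednesday, so the first Friday is October 3 and the third is October 17.
1 March 2026 is a Sunday, so the first Sunday is March 1 and the third is March 15.
At the standard offset (UTC−08:00), 14:00 UTC − 8h = 06:00 Galell Coast standard time.
Daylight saving runs 17 October 2025 – 15 March 2026; the standard-time date in Galell Coast, March 16, 2026, is outside that window, so Galell Coast is on standard time at UTC−08:00.
14:00 UTC − 8h = 06:00 Galell Coast.

06:00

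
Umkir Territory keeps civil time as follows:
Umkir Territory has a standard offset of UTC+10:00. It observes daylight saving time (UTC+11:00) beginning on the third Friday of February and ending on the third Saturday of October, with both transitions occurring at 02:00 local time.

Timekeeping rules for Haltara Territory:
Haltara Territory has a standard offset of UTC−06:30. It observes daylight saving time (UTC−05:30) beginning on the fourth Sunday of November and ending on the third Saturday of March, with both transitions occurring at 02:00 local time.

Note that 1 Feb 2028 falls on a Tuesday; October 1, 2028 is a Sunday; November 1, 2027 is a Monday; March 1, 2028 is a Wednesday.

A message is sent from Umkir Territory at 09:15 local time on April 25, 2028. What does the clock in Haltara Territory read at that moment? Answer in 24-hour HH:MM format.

1 February 2028 is a Tuesday, so the first Friday is February 4 and the third is February 18.
1 October 2028 is a Sunday, so the first Saturday is October 7 and the third is October 21.
April 25, 2028 falls between 18 February and 21 October, so daylight saving is in effect and Umkir Territory is at UTC+11:00.
09:15 Umkir Territory − 11h = 22:15 UTC (rolling into the previous day, 24 April 2028).
1 November 2027 is a Monday, so the first Sunday is November 7 and the fourth is November 28.
1 March 2028 is a Wednesday, so the first Saturday is March 4 and the third is March 18.
At the standard offset (UTC−06:30), 22:15 UTC − 6h30m = 15:45 Haltara Territory standard time.
The standard-time date in Haltara Territory, April 24, 2028, is outside the daylight-saving period (28 November 2027 – 18 March 2028), so Haltara Territory is on standard time, UTC−06:30.
22:15 UTC − 6h30m = 15:45 Haltara Territory.

15:45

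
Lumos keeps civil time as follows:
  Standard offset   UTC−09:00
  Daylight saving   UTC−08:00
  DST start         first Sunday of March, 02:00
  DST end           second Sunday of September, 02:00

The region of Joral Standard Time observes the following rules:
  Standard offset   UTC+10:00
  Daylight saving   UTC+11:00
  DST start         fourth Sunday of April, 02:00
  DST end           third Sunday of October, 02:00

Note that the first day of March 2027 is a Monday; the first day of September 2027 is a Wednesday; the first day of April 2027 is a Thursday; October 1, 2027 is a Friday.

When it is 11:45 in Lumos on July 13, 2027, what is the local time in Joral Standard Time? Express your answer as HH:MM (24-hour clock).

1 March 2027 is a Monday, so the first Sunday is March 7.
1 September 2027 is a Wednesday, so the first Sunday is September 5 and the second is September 12.
July 13, 2027 lies within the daylight-saving period (7 March – 12 September), so Lumos is on daylight time, UTC−08:00.
11:45 Lumos + 8h = 19:45 UTC.
1 April 2027 is a Thursday, so the first Sunday is April 4 and the fourth is April 25.
1 October 2027 is a Friday, so the first Sunday is October 3 and the third is October 17.
At the standard offset (UTC+10:00), 19:45 UTC + 10h = 05:45 Joral Standard Time standard time (rolling into the next day, 14 July 2027).
The standard-time date in Joral Standard Time, July 14, 2027, lies within the daylight-saving period (25 April – 17 October), so Joral Standard Time is on daylight time, UTC+11:00.
19:45 UTC + 11h = 06:45 Joral Standard Time (rolling into the next day, 14 July 2027).

06:45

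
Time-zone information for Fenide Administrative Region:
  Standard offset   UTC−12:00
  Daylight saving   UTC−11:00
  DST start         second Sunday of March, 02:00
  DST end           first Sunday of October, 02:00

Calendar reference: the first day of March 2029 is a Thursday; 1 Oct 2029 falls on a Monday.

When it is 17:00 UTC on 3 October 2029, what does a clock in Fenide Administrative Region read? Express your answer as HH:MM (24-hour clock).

06:00

1 March 2029 is a Thursday, so the first Sunday is March 4 and the second is March 11.
1 October 2029 is a Monday, so the first Sunday is October 7.
At the standard offset (UTC−12:00), 17:00 UTC − 12h = 05:00 Fenide Administrative Region standard time.
Daylight saving runs 11 March – 7 October; the standard-time date in Fenide Administrative Region, 3 October 2029, is inside that window, so Fenide Administrative Region is at UTC−11:00.
17:00 UTC − 11h = 06:00 local.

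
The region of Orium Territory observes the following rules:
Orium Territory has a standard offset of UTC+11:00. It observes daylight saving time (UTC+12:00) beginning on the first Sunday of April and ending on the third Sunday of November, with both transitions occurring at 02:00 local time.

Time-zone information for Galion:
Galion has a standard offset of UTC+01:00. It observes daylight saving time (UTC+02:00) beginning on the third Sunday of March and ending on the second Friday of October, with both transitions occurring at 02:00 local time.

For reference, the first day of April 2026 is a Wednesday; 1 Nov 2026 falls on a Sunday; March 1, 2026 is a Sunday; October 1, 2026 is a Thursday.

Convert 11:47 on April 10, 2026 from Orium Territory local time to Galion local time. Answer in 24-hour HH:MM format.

1 April 2026 is a Wednesday, so the first Sunday is April 5.
1 November 2026 is a Sunday, so the first Sunday is November 1 and the third is November 15.
April 10, 2026 falls between 5 April and 15 November, so daylight saving is in effect and Orium Territory is at UTC+12:00.
11:47 Orium Territory − 12h = 23:47 UTC (rolling into the previous day, 9 April 2026).
1 March 2026 is a Sunday, so the first Sunday is March 1 and the third is March 15.
1 October 2026 is a Thursday, so the first Friday is October 2 and the second is October 9.
At the standard offset (UTC+01:00), 23:47 UTC + 1h = 00:47 Galion standard time (rolling into the next day, 10 April 2026).
Daylight saving runs 15 March – 9 October; the standard-time date in Galion, April 10, 2026, is inside that window, so Galion is at UTC+02:00.
23:47 UTC + 2h = 01:47 Galion (rolling into the next day, 10 April 2026).

01:47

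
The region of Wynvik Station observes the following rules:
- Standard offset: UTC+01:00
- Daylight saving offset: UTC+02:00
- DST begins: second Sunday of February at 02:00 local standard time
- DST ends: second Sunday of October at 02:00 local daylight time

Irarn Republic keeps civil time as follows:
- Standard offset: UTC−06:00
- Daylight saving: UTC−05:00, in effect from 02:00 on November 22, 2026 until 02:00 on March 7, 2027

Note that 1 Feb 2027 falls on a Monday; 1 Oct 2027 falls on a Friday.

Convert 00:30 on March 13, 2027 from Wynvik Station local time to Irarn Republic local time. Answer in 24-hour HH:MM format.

1 February 2027 is a Monday, so the first Sunday is February 7 and the second is February 14.
1 October 2027 is a Friday, so the first Sunday is October 3 and the second is October 10.
Daylight saving runs 14 February – 10 October; March 13, 2027 is inside that window, so Wynvik Station is at UTC+02:00.
00:30 Wynvik Station − 2h = 22:30 UTC (rolling into the previous day, 12 March 2027).
At the standard offset (UTC−06:00), 22:30 UTC − 6h = 16:30 Irarn Republic standard time.
The standard-time date in Irarn Republic, March 12, 2027, is outside the daylight-saving period (22 November 2026 – 7 March 2027), so Irarn Republic is on standard time, UTC−06:00.
22:30 UTC − 6h = 16:30 Irarn Republic.

16:30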